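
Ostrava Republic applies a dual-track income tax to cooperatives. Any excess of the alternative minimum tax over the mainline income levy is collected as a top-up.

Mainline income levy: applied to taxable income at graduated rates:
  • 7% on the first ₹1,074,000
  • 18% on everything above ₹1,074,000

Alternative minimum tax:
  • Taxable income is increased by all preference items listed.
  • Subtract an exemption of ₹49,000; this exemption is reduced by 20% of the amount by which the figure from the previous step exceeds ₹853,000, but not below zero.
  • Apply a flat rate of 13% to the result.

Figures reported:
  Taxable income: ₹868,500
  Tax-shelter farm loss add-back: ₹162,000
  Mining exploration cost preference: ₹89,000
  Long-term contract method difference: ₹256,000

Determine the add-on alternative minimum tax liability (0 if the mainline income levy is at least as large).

Mainline income levy:
  ₹868,500 × 7% = ₹60,795

Alternative minimum tax:
  Adjusted income: ₹868,500 + ₹162,000 + ₹89,000 + ₹256,000 = ₹1,375,500
  Exemption: 20% × (₹1,375,500 − ₹853,000) = ₹104,500 ≥ ₹49,000, so the exemption is fully phased out
  Base: ₹1,375,500 − ₹0 = ₹1,375,500
  ₹1,375,500 × 13% = ₹178,815

Excess of alternative minimum tax over mainline income levy: ₹178,815 − ₹60,795 = ₹118,020.

₹118,020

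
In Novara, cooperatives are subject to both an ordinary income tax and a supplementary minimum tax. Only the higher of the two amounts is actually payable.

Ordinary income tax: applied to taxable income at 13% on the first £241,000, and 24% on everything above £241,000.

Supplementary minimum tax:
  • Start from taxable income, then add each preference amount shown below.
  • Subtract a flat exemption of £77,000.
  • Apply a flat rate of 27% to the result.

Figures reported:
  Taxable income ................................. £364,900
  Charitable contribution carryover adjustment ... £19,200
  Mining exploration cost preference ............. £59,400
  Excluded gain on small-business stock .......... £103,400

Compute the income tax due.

£126,873

Supplementary minimum tax:
  Adjusted income: £364,900 + £19,200 + £59,400 + £103,400 = £546,900
  Less exemption £77,000 → base £469,900
  £469,900 × 27% = £126,873

Ordinary income tax:
  £241,000 × 13% = £31,330
  £123,900 × 24% = £29,736
  → £61,066

£126,873 > £61,066, so the supplementary minimum tax is the binding amount.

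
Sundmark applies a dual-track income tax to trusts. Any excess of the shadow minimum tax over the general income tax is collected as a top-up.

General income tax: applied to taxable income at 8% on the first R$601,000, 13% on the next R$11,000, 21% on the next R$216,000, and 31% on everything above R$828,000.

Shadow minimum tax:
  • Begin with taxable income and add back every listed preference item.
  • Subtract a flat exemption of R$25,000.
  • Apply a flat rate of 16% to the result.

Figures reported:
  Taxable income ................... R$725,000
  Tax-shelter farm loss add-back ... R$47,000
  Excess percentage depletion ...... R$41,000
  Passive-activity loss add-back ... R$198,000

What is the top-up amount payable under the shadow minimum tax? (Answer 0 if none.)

R$84,520

Shadow minimum tax:
  Adjusted income: R$725,000 + R$47,000 + R$41,000 + R$198,000 = R$1,011,000
  Less exemption R$25,000 → base R$986,000
  R$986,000 × 16% = R$157,760

General income tax:
  R$601,000 × 8% = R$48,080
  R$11,000 × 13% = R$1,430
  R$113,000 × 21% = R$23,730
  → R$73,240

Excess of shadow minimum tax over general income tax: R$157,760 − R$73,240 = R$84,520.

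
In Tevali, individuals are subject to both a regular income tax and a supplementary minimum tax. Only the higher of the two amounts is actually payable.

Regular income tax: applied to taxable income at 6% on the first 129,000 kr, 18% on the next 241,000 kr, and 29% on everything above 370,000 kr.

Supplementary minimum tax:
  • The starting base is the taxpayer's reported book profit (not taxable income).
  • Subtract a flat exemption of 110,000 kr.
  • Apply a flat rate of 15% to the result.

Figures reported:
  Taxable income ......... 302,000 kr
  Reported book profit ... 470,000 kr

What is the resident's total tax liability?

Regular income tax:
  129,000 kr × 6% = 7,740 kr
  173,000 kr × 18% = 31,140 kr
  → 38,880 kr

Supplementary minimum tax:
  Base (reported book profit): 470,000 kr
  Less exemption 110,000 kr → base 360,000 kr
  360,000 kr × 15% = 54,000 kr

54,000 kr > 38,880 kr, so the supplementary minimum tax is the binding amount.

54,000 kr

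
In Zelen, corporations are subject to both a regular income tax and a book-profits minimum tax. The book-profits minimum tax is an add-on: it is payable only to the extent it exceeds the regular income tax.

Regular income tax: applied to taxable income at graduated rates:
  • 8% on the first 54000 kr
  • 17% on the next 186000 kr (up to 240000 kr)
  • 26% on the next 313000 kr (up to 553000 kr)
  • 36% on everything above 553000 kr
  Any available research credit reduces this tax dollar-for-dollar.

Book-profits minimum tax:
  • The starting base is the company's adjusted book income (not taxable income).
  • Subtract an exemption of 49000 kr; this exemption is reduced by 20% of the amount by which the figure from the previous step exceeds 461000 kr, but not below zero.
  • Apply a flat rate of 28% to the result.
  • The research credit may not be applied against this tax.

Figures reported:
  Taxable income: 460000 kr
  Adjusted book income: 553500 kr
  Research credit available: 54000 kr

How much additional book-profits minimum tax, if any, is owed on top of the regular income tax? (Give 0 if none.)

Regular income tax:
  54000 kr × 8% = 4320 kr
  186000 kr × 17% = 31620 kr
  220000 kr × 26% = 57200 kr
  → 93140 kr
  Less research credit 54000 kr → 39140 kr

Book-profits minimum tax:
  Base (adjusted book income): 553500 kr
  Exemption: 49000 kr − 20% × (553500 kr − 461000 kr) = 49000 kr − 18500 kr = 30500 kr
  Base: 553500 kr − 30500 kr = 523000 kr
  523000 kr × 28% = 146440 kr

Excess of book-profits minimum tax over regular income tax: 146440 kr − 39140 kr = 107300 kr.

107300 kr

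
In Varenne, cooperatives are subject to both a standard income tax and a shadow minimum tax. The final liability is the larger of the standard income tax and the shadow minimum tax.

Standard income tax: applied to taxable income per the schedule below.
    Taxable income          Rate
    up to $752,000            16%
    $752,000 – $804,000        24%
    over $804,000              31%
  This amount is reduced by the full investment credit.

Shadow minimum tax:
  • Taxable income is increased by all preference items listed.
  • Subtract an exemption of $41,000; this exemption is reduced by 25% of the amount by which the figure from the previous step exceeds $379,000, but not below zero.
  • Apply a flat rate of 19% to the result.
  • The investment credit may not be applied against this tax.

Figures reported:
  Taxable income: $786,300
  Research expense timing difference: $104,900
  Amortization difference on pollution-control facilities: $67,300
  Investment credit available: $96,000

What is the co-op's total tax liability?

Standard income tax:
  $752,000 × 16% = $120,320
  $34,300 × 24% = $8,232
  → $128,552
  Less investment credit $96,000 → $32,552

Shadow minimum tax:
  Adjusted income: $786,300 + $104,900 + $67,300 = $958,500
  Exemption: 25% × ($958,500 − $379,000) = $144,875 ≥ $41,000, so the exemption is fully phased out
  Base: $958,500 − $0 = $958,500
  $958,500 × 19% = $182,115

$182,115 > $32,552, so the shadow minimum tax is the binding amount.

$182,115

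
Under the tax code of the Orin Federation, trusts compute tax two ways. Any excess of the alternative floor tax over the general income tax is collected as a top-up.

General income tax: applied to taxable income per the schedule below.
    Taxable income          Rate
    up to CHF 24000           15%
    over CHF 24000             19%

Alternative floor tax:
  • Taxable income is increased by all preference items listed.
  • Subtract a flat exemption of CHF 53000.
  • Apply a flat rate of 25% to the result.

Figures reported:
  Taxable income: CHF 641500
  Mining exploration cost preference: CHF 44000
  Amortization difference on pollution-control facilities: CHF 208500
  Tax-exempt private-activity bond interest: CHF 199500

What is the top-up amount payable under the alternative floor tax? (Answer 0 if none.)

CHF 139200

Alternative floor tax:
  Adjusted income: CHF 641500 + CHF 44000 + CHF 208500 + CHF 199500 = CHF 1093500
  Less exemption CHF 53000 → base CHF 1040500
  CHF 1040500 × 25% = CHF 260125

General income tax:
  CHF 24000 × 15% = CHF 3600
  CHF 617500 × 19% = CHF 117325
  → CHF 120925

Excess of alternative floor tax over general income tax: CHF 260125 − CHF 120925 = CHF 139200.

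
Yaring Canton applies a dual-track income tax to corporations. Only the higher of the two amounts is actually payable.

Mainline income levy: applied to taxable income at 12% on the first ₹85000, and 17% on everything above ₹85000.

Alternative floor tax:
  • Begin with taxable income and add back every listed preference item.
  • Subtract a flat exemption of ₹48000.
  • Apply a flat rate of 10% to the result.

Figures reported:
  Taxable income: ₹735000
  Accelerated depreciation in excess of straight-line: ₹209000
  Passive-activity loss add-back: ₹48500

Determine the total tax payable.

₹120700

Alternative floor tax:
  Adjusted income: ₹735000 + ₹209000 + ₹48500 = ₹992500
  Less exemption ₹48000 → base ₹944500
  ₹944500 × 10% = ₹94450

Mainline income levy:
  ₹85000 × 12% = ₹10200
  ₹650000 × 17% = ₹110500
  → ₹120700

₹120700 > ₹94450, so the mainline income levy governs.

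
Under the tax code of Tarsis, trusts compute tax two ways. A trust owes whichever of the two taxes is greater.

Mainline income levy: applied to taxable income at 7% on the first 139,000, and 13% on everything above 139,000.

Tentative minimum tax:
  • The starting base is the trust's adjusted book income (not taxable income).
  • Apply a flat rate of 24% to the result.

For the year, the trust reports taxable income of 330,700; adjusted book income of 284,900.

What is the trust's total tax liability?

68,376

Tentative minimum tax:
  Base (adjusted book income): 284,900
  284,900 × 24% = 68,376

Mainline income levy:
  139,000 × 7% = 9,730
  191,700 × 13% = 24,921
  → 34,651

68,376 > 34,651, so the tentative minimum tax is the binding amount.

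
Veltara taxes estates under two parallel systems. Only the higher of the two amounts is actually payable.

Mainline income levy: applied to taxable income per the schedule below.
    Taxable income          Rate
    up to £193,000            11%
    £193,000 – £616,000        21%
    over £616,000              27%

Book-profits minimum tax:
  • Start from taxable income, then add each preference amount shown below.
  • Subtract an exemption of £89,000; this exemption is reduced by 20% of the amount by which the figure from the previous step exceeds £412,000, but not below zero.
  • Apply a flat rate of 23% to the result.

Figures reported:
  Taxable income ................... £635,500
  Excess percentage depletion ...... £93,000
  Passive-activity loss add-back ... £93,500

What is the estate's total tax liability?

Mainline income levy:
  £193,000 × 11% = £21,230
  £423,000 × 21% = £88,830
  £19,500 × 27% = £5,265
  → £115,325

Book-profits minimum tax:
  Adjusted income: £635,500 + £93,000 + £93,500 = £822,000
  Exemption: £89,000 − 20% × (£822,000 − £412,000) = £89,000 − £82,000 = £7,000
  Base: £822,000 − £7,000 = £815,000
  £815,000 × 23% = £187,450

£187,450 > £115,325, so the book-profits minimum tax is the binding amount.

£187,450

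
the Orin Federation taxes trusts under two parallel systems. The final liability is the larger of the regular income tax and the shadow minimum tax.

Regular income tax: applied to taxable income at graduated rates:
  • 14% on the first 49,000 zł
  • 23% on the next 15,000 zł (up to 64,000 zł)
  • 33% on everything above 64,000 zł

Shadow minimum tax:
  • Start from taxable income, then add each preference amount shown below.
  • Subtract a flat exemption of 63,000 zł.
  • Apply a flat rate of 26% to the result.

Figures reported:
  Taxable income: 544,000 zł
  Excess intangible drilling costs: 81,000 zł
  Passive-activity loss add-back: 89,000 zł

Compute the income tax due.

169,260 zł

Regular income tax:
  49,000 zł × 14% = 6,860 zł
  15,000 zł × 23% = 3,450 zł
  480,000 zł × 33% = 158,400 zł
  → 168,710 zł

Shadow minimum tax:
  Adjusted income: 544,000 zł + 81,000 zł + 89,000 zł = 714,000 zł
  Less exemption 63,000 zł → base 651,000 zł
  651,000 zł × 26% = 169,260 zł

169,260 zł > 168,710 zł, so the shadow minimum tax is the binding amount.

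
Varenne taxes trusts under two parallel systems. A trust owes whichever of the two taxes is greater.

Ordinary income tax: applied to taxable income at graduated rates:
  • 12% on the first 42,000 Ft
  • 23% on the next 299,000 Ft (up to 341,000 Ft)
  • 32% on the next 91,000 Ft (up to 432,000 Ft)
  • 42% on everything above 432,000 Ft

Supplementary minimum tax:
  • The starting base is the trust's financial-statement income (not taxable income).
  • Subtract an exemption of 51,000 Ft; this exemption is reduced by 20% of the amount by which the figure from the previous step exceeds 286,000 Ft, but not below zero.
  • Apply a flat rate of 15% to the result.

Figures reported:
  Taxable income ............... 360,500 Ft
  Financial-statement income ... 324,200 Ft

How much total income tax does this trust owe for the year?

80,050 Ft

Ordinary income tax:
  42,000 Ft × 12% = 5,040 Ft
  299,000 Ft × 23% = 68,770 Ft
  19,500 Ft × 32% = 6,240 Ft
  → 80,050 Ft

Supplementary minimum tax:
  Base (financial-statement income): 324,200 Ft
  Exemption: 51,000 Ft − 20% × (324,200 Ft − 286,000 Ft) = 51,000 Ft − 7,640 Ft = 43,360 Ft
  Base: 324,200 Ft − 43,360 Ft = 280,840 Ft
  280,840 Ft × 15% = 42,126 Ft

80,050 Ft > 42,126 Ft, so the ordinary income tax governs.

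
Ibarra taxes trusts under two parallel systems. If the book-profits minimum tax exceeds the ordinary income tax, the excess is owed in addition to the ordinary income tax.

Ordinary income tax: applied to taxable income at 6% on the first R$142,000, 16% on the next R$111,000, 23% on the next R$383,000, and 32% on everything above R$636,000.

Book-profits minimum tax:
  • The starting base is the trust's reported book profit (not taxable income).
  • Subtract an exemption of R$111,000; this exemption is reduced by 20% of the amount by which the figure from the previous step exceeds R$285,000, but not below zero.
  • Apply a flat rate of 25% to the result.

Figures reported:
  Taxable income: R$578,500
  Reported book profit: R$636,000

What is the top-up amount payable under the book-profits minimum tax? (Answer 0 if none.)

Ordinary income tax:
  R$142,000 × 6% = R$8,520
  R$111,000 × 16% = R$17,760
  R$325,500 × 23% = R$74,865
  → R$101,145

Book-profits minimum tax:
  Base (reported book profit): R$636,000
  Exemption: R$111,000 − 20% × (R$636,000 − R$285,000) = R$111,000 − R$70,200 = R$40,800
  Base: R$636,000 − R$40,800 = R$595,200
  R$595,200 × 25% = R$148,800

Excess of book-profits minimum tax over ordinary income tax: R$148,800 − R$101,145 = R$47,655.

R$47,655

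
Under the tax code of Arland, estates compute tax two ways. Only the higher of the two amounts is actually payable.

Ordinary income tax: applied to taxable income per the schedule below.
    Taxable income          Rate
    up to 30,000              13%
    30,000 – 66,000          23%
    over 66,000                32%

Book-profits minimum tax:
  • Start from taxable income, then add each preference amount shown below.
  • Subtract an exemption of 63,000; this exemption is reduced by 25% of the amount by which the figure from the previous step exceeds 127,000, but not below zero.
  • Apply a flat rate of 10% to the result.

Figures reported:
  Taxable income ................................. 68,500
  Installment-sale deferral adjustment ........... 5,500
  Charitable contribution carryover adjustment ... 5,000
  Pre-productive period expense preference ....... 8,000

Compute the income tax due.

Ordinary income tax:
  30,000 × 13% = 3,900
  36,000 × 23% = 8,280
  2,500 × 32% = 800
  → 12,980

Book-profits minimum tax:
  Adjusted income: 68,500 + 5,500 + 5,000 + 8,000 = 87,000
  Exemption: 87,000 ≤ 127,000, so full 63,000 applies
  Base: 87,000 − 63,000 = 24,000
  24,000 × 10% = 2,400

12,980 > 2,400, so the ordinary income tax governs.

12,980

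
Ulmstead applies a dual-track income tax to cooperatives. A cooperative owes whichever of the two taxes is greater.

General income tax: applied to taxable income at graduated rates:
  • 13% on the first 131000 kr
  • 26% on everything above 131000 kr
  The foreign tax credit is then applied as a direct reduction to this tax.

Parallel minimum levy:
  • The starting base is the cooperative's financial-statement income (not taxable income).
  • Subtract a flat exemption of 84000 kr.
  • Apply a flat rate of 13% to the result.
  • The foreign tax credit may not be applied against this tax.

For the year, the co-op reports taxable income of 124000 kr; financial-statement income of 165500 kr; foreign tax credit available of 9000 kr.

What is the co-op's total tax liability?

10595 kr

General income tax:
  124000 kr × 13% = 16120 kr
  Less foreign tax credit 9000 kr → 7120 kr

Parallel minimum levy:
  Base (financial-statement income): 165500 kr
  Less exemption 84000 kr → base 81500 kr
  81500 kr × 13% = 10595 kr

10595 kr > 7120 kr, so the parallel minimum levy is the binding amount.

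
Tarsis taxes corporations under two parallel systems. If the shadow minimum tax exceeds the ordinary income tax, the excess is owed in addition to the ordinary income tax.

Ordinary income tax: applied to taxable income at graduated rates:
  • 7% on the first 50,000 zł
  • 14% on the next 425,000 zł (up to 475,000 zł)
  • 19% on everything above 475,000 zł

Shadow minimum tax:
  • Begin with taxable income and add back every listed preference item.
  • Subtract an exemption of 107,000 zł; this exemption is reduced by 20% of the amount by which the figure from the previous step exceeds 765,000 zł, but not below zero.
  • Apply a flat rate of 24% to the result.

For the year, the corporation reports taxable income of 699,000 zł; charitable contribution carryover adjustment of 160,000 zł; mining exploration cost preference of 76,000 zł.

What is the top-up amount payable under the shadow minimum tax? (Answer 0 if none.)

101,320 zł

Shadow minimum tax:
  Adjusted income: 699,000 zł + 160,000 zł + 76,000 zł = 935,000 zł
  Exemption: 107,000 zł − 20% × (935,000 zł − 765,000 zł) = 107,000 zł − 34,000 zł = 73,000 zł
  Base: 935,000 zł − 73,000 zł = 862,000 zł
  862,000 zł × 24% = 206,880 zł

Ordinary income tax:
  50,000 zł × 7% = 3,500 zł
  425,000 zł × 14% = 59,500 zł
  224,000 zł × 19% = 42,560 zł
  → 105,560 zł

Excess of shadow minimum tax over ordinary income tax: 206,880 zł − 105,560 zł = 101,320 zł.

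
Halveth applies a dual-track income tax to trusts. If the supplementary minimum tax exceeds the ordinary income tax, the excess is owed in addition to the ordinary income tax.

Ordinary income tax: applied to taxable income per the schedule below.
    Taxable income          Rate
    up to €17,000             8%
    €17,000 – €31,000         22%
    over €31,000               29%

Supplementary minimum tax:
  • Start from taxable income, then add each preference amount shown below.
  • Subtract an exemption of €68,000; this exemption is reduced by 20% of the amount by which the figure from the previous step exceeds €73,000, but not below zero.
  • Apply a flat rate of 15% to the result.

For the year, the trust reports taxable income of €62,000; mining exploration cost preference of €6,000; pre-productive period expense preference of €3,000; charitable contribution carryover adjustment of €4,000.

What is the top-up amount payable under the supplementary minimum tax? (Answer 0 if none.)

€0

Ordinary income tax:
  €17,000 × 8% = €1,360
  €14,000 × 22% = €3,080
  €31,000 × 29% = €8,990
  → €13,430

Supplementary minimum tax:
  Adjusted income: €62,000 + €6,000 + €3,000 + €4,000 = €75,000
  Exemption: €68,000 − 20% × (€75,000 − €73,000) = €68,000 − €400 = €67,600
  Base: €75,000 − €67,600 = €7,400
  €7,400 × 15% = €1,110

€1,110 ≤ €13,430, so no add-on is due.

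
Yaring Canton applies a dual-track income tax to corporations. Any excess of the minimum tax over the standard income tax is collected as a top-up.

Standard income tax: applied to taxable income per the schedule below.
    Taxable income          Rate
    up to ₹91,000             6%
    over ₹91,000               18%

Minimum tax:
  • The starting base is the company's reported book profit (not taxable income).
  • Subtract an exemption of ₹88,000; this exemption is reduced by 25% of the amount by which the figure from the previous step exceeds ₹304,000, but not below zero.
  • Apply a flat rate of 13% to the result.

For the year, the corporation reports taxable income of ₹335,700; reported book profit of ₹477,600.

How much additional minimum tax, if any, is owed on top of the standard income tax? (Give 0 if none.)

₹6,784

Minimum tax:
  Base (reported book profit): ₹477,600
  Exemption: ₹88,000 − 25% × (₹477,600 − ₹304,000) = ₹88,000 − ₹43,400 = ₹44,600
  Base: ₹477,600 − ₹44,600 = ₹433,000
  ₹433,000 × 13% = ₹56,290

Standard income tax:
  ₹91,000 × 6% = ₹5,460
  ₹244,700 × 18% = ₹44,046
  → ₹49,506

Excess of minimum tax over standard income tax: ₹56,290 − ₹49,506 = ₹6,784.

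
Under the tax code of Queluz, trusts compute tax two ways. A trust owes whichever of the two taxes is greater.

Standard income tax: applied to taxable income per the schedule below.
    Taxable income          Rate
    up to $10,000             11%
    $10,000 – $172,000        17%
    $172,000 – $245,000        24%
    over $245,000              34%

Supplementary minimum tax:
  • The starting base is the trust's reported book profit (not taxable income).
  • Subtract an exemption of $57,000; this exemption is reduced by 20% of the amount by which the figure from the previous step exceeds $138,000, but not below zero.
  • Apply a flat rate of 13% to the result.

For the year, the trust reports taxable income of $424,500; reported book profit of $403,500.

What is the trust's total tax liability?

Supplementary minimum tax:
  Base (reported book profit): $403,500
  Exemption: $57,000 − 20% × ($403,500 − $138,000) = $57,000 − $53,100 = $3,900
  Base: $403,500 − $3,900 = $399,600
  $399,600 × 13% = $51,948

Standard income tax:
  $10,000 × 11% = $1,100
  $162,000 × 17% = $27,540
  $73,000 × 24% = $17,520
  $179,500 × 34% = $61,030
  → $107,190

$107,190 > $51,948, so the standard income tax governs.

$107,190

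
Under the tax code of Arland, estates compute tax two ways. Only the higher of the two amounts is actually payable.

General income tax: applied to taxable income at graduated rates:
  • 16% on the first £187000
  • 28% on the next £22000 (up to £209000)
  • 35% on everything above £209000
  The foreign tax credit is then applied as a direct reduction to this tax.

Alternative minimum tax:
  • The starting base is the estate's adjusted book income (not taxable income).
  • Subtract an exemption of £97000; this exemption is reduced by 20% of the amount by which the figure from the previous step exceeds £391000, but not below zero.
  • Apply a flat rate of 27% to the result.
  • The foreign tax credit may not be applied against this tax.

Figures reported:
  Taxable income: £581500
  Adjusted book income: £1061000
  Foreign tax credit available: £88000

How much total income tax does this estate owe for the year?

£286470

General income tax:
  £187000 × 16% = £29920
  £22000 × 28% = £6160
  £372500 × 35% = £130375
  → £166455
  Less foreign tax credit £88000 → £78455

Alternative minimum tax:
  Base (adjusted book income): £1061000
  Exemption: 20% × (£1061000 − £391000) = £134000 ≥ £97000, so the exemption is fully phased out
  Base: £1061000 − £0 = £1061000
  £1061000 × 27% = £286470

£286470 > £78455, so the alternative minimum tax is the binding amount.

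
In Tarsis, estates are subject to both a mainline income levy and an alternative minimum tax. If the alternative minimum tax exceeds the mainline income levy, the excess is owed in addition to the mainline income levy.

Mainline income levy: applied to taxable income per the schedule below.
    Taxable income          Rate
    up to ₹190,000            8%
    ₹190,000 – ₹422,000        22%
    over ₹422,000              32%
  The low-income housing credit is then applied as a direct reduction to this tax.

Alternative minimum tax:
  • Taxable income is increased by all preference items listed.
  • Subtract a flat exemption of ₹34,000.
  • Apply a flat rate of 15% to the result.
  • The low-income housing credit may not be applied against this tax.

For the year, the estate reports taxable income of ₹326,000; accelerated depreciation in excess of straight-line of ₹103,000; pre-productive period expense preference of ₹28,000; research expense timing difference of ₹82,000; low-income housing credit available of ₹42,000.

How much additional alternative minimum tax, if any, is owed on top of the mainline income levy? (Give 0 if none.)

₹72,630

Mainline income levy:
  ₹190,000 × 8% = ₹15,200
  ₹136,000 × 22% = ₹29,920
  → ₹45,120
  Less low-income housing credit ₹42,000 → ₹3,120

Alternative minimum tax:
  Adjusted income: ₹326,000 + ₹103,000 + ₹28,000 + ₹82,000 = ₹539,000
  Less exemption ₹34,000 → base ₹505,000
  ₹505,000 × 15% = ₹75,750

Excess of alternative minimum tax over mainline income levy: ₹75,750 − ₹3,120 = ₹72,630.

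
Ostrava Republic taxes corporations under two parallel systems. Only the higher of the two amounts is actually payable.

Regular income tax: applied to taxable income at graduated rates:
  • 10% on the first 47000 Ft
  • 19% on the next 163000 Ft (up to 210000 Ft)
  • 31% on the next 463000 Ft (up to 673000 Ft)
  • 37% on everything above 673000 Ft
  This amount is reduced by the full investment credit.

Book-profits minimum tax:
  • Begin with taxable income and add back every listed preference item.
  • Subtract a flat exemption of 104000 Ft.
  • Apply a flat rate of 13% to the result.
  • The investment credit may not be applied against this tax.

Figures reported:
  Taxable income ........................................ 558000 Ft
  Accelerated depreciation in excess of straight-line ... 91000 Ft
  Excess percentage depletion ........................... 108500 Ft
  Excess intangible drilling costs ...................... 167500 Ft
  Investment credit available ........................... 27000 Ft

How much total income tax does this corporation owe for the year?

Book-profits minimum tax:
  Adjusted income: 558000 Ft + 91000 Ft + 108500 Ft + 167500 Ft = 925000 Ft
  Less exemption 104000 Ft → base 821000 Ft
  821000 Ft × 13% = 106730 Ft

Regular income tax:
  47000 Ft × 10% = 4700 Ft
  163000 Ft × 19% = 30970 Ft
  348000 Ft × 31% = 107880 Ft
  → 143550 Ft
  Less investment credit 27000 Ft → 116550 Ft

116550 Ft > 106730 Ft, so the regular income tax governs.

116550 Ft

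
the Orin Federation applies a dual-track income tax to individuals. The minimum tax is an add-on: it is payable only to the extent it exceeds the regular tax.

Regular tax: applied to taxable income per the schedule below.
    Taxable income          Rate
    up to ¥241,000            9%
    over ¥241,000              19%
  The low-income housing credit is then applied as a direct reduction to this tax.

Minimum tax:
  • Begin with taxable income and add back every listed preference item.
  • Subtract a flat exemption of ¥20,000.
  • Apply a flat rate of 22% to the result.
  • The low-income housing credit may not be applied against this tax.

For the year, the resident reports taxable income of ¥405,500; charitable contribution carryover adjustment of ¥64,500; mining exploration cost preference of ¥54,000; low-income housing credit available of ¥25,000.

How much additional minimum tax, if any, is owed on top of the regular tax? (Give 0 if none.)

Minimum tax:
  Adjusted income: ¥405,500 + ¥64,500 + ¥54,000 = ¥524,000
  Less exemption ¥20,000 → base ¥504,000
  ¥504,000 × 22% = ¥110,880

Regular tax:
  ¥241,000 × 9% = ¥21,690
  ¥164,500 × 19% = ¥31,255
  → ¥52,945
  Less low-income housing credit ¥25,000 → ¥27,945

Excess of minimum tax over regular tax: ¥110,880 − ¥27,945 = ¥82,935.

¥82,935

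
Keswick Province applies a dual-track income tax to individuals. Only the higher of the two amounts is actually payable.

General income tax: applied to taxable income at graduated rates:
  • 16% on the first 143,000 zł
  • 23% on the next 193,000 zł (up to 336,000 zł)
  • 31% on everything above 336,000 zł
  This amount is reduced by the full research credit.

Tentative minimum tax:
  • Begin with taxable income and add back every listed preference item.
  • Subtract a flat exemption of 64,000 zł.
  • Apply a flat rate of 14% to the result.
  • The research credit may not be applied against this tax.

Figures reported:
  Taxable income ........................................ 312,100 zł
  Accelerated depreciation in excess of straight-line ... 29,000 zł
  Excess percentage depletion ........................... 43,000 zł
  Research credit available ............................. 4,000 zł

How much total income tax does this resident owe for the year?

Tentative minimum tax:
  Adjusted income: 312,100 zł + 29,000 zł + 43,000 zł = 384,100 zł
  Less exemption 64,000 zł → base 320,100 zł
  320,100 zł × 14% = 44,814 zł

General income tax:
  143,000 zł × 16% = 22,880 zł
  169,100 zł × 23% = 38,893 zł
  → 61,773 zł
  Less research credit 4,000 zł → 57,773 zł

57,773 zł > 44,814 zł, so the general income tax governs.

57,773 zł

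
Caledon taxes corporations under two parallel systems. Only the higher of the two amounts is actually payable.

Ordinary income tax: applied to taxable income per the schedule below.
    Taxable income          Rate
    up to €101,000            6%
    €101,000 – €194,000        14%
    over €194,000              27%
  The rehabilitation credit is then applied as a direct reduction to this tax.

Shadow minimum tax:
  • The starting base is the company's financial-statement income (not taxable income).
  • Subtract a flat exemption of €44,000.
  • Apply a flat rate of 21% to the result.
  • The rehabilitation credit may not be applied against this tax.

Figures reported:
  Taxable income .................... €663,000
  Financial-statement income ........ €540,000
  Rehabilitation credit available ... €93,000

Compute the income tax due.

€104,160

Ordinary income tax:
  €101,000 × 6% = €6,060
  €93,000 × 14% = €13,020
  €469,000 × 27% = €126,630
  → €145,710
  Less rehabilitation credit €93,000 → €52,710

Shadow minimum tax:
  Base (financial-statement income): €540,000
  Less exemption €44,000 → base €496,000
  €496,000 × 21% = €104,160

€104,160 > €52,710, so the shadow minimum tax is the binding amount.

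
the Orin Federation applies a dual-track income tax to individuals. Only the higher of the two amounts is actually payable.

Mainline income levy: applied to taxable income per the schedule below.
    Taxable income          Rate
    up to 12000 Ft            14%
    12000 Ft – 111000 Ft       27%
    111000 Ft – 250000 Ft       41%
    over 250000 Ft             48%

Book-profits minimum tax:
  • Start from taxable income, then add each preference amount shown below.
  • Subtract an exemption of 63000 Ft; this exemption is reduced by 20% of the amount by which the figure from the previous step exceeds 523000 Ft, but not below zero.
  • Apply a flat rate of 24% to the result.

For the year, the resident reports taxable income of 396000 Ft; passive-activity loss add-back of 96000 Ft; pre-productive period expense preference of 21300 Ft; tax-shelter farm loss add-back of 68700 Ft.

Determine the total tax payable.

Book-profits minimum tax:
  Adjusted income: 396000 Ft + 96000 Ft + 21300 Ft + 68700 Ft = 582000 Ft
  Exemption: 63000 Ft − 20% × (582000 Ft − 523000 Ft) = 63000 Ft − 11800 Ft = 51200 Ft
  Base: 582000 Ft − 51200 Ft = 530800 Ft
  530800 Ft × 24% = 127392 Ft

Mainline income levy:
  12000 Ft × 14% = 1680 Ft
  99000 Ft × 27% = 26730 Ft
  139000 Ft × 41% = 56990 Ft
  146000 Ft × 48% = 70080 Ft
  → 155480 Ft

155480 Ft > 127392 Ft, so the mainline income levy governs.

155480 Ft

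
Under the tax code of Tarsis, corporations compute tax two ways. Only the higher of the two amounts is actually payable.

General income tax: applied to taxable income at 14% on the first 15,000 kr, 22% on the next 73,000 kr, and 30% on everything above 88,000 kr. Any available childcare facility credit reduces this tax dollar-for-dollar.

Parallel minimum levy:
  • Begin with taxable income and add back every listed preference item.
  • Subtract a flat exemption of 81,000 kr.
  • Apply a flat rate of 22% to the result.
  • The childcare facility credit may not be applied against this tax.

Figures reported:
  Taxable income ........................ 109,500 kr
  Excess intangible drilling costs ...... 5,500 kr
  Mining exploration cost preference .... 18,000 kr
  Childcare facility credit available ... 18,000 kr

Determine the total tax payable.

Parallel minimum levy:
  Adjusted income: 109,500 kr + 5,500 kr + 18,000 kr = 133,000 kr
  Less exemption 81,000 kr → base 52,000 kr
  52,000 kr × 22% = 11,440 kr

General income tax:
  15,000 kr × 14% = 2,100 kr
  73,000 kr × 22% = 16,060 kr
  21,500 kr × 30% = 6,450 kr
  → 24,610 kr
  Less childcare facility credit 18,000 kr → 6,610 kr

11,440 kr > 6,610 kr, so the parallel minimum levy is the binding amount.

11,440 kr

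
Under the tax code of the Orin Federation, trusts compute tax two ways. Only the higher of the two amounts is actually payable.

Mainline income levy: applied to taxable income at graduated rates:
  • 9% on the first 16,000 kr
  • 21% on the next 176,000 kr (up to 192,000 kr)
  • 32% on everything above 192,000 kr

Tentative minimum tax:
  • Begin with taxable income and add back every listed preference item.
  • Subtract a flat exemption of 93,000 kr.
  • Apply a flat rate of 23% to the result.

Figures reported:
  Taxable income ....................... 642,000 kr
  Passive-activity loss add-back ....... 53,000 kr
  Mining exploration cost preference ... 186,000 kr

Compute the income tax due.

Mainline income levy:
  16,000 kr × 9% = 1,440 kr
  176,000 kr × 21% = 36,960 kr
  450,000 kr × 32% = 144,000 kr
  → 182,400 kr

Tentative minimum tax:
  Adjusted income: 642,000 kr + 53,000 kr + 186,000 kr = 881,000 kr
  Less exemption 93,000 kr → base 788,000 kr
  788,000 kr × 23% = 181,240 kr

182,400 kr > 181,240 kr, so the mainline income levy governs.

182,400 kr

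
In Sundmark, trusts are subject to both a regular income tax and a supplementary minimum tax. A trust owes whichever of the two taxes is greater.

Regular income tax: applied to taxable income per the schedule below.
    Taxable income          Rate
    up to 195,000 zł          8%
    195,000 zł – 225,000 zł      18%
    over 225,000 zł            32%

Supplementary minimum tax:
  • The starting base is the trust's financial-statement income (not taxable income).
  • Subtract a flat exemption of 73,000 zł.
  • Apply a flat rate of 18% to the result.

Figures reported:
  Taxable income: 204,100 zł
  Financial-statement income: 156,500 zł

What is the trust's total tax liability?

17,238 zł

Supplementary minimum tax:
  Base (financial-statement income): 156,500 zł
  Less exemption 73,000 zł → base 83,500 zł
  83,500 zł × 18% = 15,030 zł

Regular income tax:
  195,000 zł × 8% = 15,600 zł
  9,100 zł × 18% = 1,638 zł
  → 17,238 zł

17,238 zł > 15,030 zł, so the regular income tax governs.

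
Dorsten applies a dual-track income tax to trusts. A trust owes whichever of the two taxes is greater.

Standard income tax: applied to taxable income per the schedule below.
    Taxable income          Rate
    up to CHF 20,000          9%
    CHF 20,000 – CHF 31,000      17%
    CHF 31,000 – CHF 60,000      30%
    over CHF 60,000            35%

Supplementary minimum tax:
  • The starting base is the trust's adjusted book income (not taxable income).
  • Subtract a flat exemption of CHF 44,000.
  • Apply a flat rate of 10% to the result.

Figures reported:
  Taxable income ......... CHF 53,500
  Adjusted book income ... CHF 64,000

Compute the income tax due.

CHF 10,420

Supplementary minimum tax:
  Base (adjusted book income): CHF 64,000
  Less exemption CHF 44,000 → base CHF 20,000
  CHF 20,000 × 10% = CHF 2,000

Standard income tax:
  CHF 20,000 × 9% = CHF 1,800
  CHF 11,000 × 17% = CHF 1,870
  CHF 22,500 × 30% = CHF 6,750
  → CHF 10,420

CHF 10,420 > CHF 2,000, so the standard income tax governs.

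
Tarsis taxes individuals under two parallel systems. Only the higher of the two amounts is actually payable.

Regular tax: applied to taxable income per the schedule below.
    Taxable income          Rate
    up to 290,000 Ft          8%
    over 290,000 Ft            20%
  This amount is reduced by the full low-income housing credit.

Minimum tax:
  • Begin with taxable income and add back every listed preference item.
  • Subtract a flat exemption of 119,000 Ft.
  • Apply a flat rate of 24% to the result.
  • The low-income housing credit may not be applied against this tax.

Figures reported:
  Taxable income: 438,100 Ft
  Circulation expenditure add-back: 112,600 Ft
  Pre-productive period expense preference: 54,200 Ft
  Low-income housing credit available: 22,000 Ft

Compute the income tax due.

Regular tax:
  290,000 Ft × 8% = 23,200 Ft
  148,100 Ft × 20% = 29,620 Ft
  → 52,820 Ft
  Less low-income housing credit 22,000 Ft → 30,820 Ft

Minimum tax:
  Adjusted income: 438,100 Ft + 112,600 Ft + 54,200 Ft = 604,900 Ft
  Less exemption 119,000 Ft → base 485,900 Ft
  485,900 Ft × 24% = 116,616 Ft

116,616 Ft > 30,820 Ft, so the minimum tax is the binding amount.

116,616 Ft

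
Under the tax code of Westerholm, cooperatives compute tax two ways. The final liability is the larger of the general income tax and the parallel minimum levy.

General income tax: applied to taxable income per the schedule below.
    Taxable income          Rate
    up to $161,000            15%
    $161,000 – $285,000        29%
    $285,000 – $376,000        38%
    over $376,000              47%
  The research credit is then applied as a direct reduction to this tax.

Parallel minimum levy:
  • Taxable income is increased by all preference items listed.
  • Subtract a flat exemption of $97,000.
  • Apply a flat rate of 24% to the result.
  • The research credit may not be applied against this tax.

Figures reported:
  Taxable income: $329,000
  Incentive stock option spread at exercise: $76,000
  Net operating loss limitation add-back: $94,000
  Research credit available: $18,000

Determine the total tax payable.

General income tax:
  $161,000 × 15% = $24,150
  $124,000 × 29% = $35,960
  $44,000 × 38% = $16,720
  → $76,830
  Less research credit $18,000 → $58,830

Parallel minimum levy:
  Adjusted income: $329,000 + $76,000 + $94,000 = $499,000
  Less exemption $97,000 → base $402,000
  $402,000 × 24% = $96,480

$96,480 > $58,830, so the parallel minimum levy is the binding amount.

$96,480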